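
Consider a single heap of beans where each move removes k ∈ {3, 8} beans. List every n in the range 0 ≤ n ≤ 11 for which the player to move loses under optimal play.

0, 1, 2, 6, 7, 11

Build the Grundy sequence with g(k) = mex{g(k−s) : s ∈ {3, 8}, s ≤ k}:
k:     0  1  2  3  4  5  6  7  8  9 10 11
g(k):  0  0  0  1  1  1  0  0  2  1  1  0
The P-positions (g = 0) in 0..11 are 0, 1, 2, 6, 7, 11.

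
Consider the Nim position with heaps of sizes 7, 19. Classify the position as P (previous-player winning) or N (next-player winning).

N-position

Nim-sum: 7 ⊕ 19 = 20.
The nim-sum is 20 ≠ 0, so this is an N-position: the player to move can win.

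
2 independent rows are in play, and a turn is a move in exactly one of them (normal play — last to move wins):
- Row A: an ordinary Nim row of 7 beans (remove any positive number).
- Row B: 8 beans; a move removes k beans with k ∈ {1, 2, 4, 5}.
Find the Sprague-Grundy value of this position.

5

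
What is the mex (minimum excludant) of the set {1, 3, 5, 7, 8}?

0

0 is not in the set, so the mex is 0.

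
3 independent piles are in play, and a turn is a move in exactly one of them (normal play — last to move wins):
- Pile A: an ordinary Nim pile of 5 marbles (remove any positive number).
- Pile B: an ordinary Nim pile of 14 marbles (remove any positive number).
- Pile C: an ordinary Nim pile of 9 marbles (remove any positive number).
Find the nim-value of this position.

2

Pile A is a plain Nim pile of size 5, so its Grundy value is 5.
Pile B is a plain Nim pile of size 14, so its Grundy value is 14.
Pile C is a plain Nim pile of size 9, so its Grundy value is 9.
By the Sprague-Grundy theorem, the Grundy value of a sum of independent games is the XOR of the component values.
Combined value = 5 ⊕ 14 ⊕ 9 = 2.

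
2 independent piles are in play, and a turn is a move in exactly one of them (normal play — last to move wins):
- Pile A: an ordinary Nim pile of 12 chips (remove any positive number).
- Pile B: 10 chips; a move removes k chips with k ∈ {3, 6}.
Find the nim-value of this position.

Pile A is a plain Nim pile of size 12, so its Grundy value is 12.
Build the Grundy sequence for pile B with g(k) = mex{g(k−s) : s ∈ {3, 6}, s ≤ k}:
k:     0  1  2  3  4  5  6  7  8  9 10
g(k):  0  0  0  1  1  1  2  2  2  0  0
So g(10) = 0.
By the Sprague-Grundy theorem, the Grundy value of a sum of independent games is the XOR of the component values.
Combined value = 12 ⊕ 0 = 12.

12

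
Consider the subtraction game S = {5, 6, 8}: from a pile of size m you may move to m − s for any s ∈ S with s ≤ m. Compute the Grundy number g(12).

2

Grundy values for subtraction set {5, 6, 8}:
k:     0  1  2  3  4  5  6  7  8  9 10 11 12
g(k):  0  0  0  0  0  1  1  1  1  1  2  2  2
So g(12) = 2.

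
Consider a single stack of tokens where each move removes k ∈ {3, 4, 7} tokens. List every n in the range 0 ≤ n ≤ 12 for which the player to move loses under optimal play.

0, 1, 2, 10, 11, 12

Grundy values for subtraction set {3, 4, 7}:
g(0) = mex{} = 0
g(1) = mex{} = 0
g(2) = mex{} = 0
g(3) = mex{0} = 1
g(4) = mex{0} = 1
g(5) = mex{0} = 1
g(6) = mex{0,1} = 2
g(7) = mex{0,1} = 2
g(8) = mex{0,1} = 2
g(9) = mex{0,1,2} = 3
g(10) = mex{1,2} = 0
g(11) = mex{1,2} = 0
g(12) = mex{1,2,3} = 0
The P-positions (g = 0) in 0..12 are 0, 1, 2, 10, 11, 12.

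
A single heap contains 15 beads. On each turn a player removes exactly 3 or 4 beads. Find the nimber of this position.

Compute g(0), g(1), … for moves {3, 4}:
k:     0  1  2  3  4  5  6  7  8  9 10 11 12 13 14 15
g(k):  0  0  0  1  1  1  2  0  0  0  1  1  1  2  0  0
So g(15) = 0.

0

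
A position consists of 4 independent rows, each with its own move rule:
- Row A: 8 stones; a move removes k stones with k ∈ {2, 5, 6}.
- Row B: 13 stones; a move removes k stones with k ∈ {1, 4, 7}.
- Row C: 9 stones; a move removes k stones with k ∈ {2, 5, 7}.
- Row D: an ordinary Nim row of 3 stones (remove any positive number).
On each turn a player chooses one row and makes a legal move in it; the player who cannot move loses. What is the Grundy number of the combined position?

1

Build the Grundy sequence for row A with g(k) = mex{g(k−s) : s ∈ {2, 5, 6}, s ≤ k}:
g(0) = mex{} = 0
g(1) = mex{} = 0
g(2) = mex{0} = 1
g(3) = mex{0} = 1
g(4) = mex{1} = 0
g(5) = mex{0,1} = 2
g(6) = mex{0} = 1
g(7) = mex{0,1,2} = 3
g(8) = mex{1} = 0
So g(8) = 0.
Grundy values for row B (subtraction set {1, 4, 7}):
k:     0  1  2  3  4  5  6  7  8  9 10 11 12 13
g(k):  0  1  0  1  2  0  1  2  0  1  0  1  2  0
So g(13) = 0.
Grundy values for row C (subtraction set {2, 5, 7}):
k:     0  1  2  3  4  5  6  7  8  9
g(k):  0  0  1  1  0  2  1  3  2  2
So g(9) = 2.
Row D is a plain Nim row of size 3, so its Grundy value is 3.
By the Sprague-Grundy theorem, the Grundy value of a sum of independent games is the XOR of the component values.
Combined value = 0 XOR 0 XOR 2 XOR 3 = 1.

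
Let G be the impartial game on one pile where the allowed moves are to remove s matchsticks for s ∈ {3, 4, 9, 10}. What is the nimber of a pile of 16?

1

Grundy values for subtraction set {3, 4, 9, 10}:
k:     0  1  2  3  4  5  6  7  8  9 10 11 12 13 14 15 16
g(k):  0  0  0  1  1  1  2  0  0  3  1  1  2  0  0  0  1
So g(16) = 1.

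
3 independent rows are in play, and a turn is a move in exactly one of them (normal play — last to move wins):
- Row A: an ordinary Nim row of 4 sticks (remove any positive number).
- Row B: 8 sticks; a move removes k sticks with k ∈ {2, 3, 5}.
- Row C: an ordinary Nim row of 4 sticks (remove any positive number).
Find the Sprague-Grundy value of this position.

0

Row A is a plain Nim row of size 4, so its Grundy value is 4.
Grundy values for row B (subtraction set {2, 3, 5}):
g(0) = mex{} = 0
g(1) = mex{} = 0
g(2) = mex{0} = 1
g(3) = mex{0} = 1
g(4) = mex{0,1} = 2
g(5) = mex{0,1} = 2
g(6) = mex{0,1,2} = 3
g(7) = mex{1,2} = 0
g(8) = mex{1,2,3} = 0
So g(8) = 0.
Row C is a plain Nim row of size 4, so its Grundy value is 4.
The value of a disjunctive sum is the nim-sum of the parts.
Combined value = 4 ⊕ 0 ⊕ 4 = 0.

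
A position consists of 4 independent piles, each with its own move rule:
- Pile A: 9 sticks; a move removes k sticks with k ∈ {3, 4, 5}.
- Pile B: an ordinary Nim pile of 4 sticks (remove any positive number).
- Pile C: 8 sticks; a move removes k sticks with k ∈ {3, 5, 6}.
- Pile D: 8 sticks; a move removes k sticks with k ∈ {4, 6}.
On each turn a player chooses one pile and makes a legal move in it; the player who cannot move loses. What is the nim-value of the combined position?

Build the Grundy sequence for pile A with g(k) = mex{g(k−s) : s ∈ {3, 4, 5}, s ≤ k}:
g(0) = mex{} = 0
g(1) = mex{} = 0
g(2) = mex{} = 0
g(3) = mex{0} = 1
g(4) = mex{0} = 1
g(5) = mex{0} = 1
g(6) = mex{0,1} = 2
g(7) = mex{0,1} = 2
g(8) = mex{1} = 0
g(9) = mex{1,2} = 0
So g(9) = 0.
Pile B is a plain Nim pile of size 4, so its Grundy value is 4.
For pile C, compute g(0), g(1), … with moves {3, 5, 6}:
k:     0  1  2  3  4  5  6  7  8
g(k):  0  0  0  1  1  1  2  2  2
So g(8) = 2.
Build the Grundy sequence for pile D with g(k) = mex{g(k−s) : s ∈ {4, 6}, s ≤ k}:
g(0) = mex{} = 0
g(1) = mex{} = 0
g(2) = mex{} = 0
g(3) = mex{} = 0
g(4) = mex{0} = 1
g(5) = mex{0} = 1
g(6) = mex{0} = 1
g(7) = mex{0} = 1
g(8) = mex{0,1} = 2
So g(8) = 2.
By the Sprague-Grundy theorem, the Grundy value of a sum of independent games is the XOR of the component values.
Combined value = 0 XOR 4 XOR 2 XOR 2 = 4.

4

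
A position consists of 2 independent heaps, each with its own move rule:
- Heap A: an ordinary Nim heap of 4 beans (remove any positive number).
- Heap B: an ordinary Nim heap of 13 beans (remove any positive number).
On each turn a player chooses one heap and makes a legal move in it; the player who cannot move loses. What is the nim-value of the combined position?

9

Heap A is a plain Nim heap of size 4, so its Grundy value is 4.
Heap B is a plain Nim heap of size 13, so its Grundy value is 13.
By the Sprague-Grundy theorem, the Grundy value of a sum of independent games is the XOR of the component values.
Combined value = 4 XOR 13 = 9.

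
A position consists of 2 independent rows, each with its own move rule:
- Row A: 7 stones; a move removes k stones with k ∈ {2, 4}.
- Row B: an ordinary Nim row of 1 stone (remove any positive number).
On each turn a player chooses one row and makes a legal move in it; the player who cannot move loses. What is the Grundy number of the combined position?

1

Build the Grundy sequence for row A with g(k) = mex{g(k−s) : s ∈ {2, 4}, s ≤ k}:
k:     0  1  2  3  4  5  6  7
g(k):  0  0  1  1  2  2  0  0
So g(7) = 0.
Row B is a plain Nim row of size 1, so its Grundy value is 1.
The value of a disjunctive sum is the nim-sum of the parts.
Combined value = 0 XOR 1 = 1.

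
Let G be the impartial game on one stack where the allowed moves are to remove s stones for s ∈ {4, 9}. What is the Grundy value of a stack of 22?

2

Grundy values for subtraction set {4, 9}:
k:     0  1  2  3  4  5  6  7  8  9 10 11 12 13 14 15 16 17 18 19 20 21 22
g(k):  0  0  0  0  1  1  1  1  0  2  2  2  1  0  0  0  0  1  1  1  1  0  2
So g(22) = 2.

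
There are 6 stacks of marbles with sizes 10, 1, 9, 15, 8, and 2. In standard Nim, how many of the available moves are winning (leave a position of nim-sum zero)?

Nim-sum: 10 ⊕ 1 ⊕ 9 ⊕ 15 ⊕ 8 ⊕ 2 = 7.
The overall nim-sum is X = 7. A stack of size p has a winning move iff p XOR X < p (reduce it to p XOR X).
  10: 10 XOR 7 = 13 ≥ 10 — no move.
  1: 1 XOR 7 = 6 ≥ 1 — no move.
  9: 9 XOR 7 = 14 ≥ 9 — no move.
  15: 15 XOR 7 = 8 < 15 — winning move (to 8).
  8: 8 XOR 7 = 15 ≥ 8 — no move.
  2: 2 XOR 7 = 5 ≥ 2 — no move.
That gives 1 winning move.

1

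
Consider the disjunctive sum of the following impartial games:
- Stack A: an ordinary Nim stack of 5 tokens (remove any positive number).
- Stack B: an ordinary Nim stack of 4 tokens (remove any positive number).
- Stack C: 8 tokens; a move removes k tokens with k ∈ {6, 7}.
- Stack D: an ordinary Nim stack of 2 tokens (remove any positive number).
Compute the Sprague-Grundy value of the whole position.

2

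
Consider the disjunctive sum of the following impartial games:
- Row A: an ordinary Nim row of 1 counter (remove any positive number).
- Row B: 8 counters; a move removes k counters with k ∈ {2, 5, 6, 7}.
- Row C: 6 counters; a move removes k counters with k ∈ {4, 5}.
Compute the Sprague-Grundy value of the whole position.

2

Row A is a plain Nim row of size 1, so its Grundy value is 1.
For row B, compute g(0), g(1), … with moves {2, 5, 6, 7}:
g(0) = mex{} = 0
g(1) = mex{} = 0
g(2) = mex{0} = 1
g(3) = mex{0} = 1
g(4) = mex{1} = 0
g(5) = mex{0,1} = 2
g(6) = mex{0} = 1
g(7) = mex{0,1,2} = 3
g(8) = mex{0,1} = 2
So g(8) = 2.
Build the Grundy sequence for row C with g(k) = mex{g(k−s) : s ∈ {4, 5}, s ≤ k}:
g(0) = mex{} = 0
g(1) = mex{} = 0
g(2) = mex{} = 0
g(3) = mex{} = 0
g(4) = mex{0} = 1
g(5) = mex{0} = 1
g(6) = mex{0} = 1
So g(6) = 1.
The value of a disjunctive sum is the nim-sum of the parts.
Combined value = 1 ⊕ 2 ⊕ 1 = 2.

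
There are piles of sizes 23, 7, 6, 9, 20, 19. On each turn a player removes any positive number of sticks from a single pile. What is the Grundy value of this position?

24

Nim-sum: 23 ⊕ 7 ⊕ 6 ⊕ 9 ⊕ 20 ⊕ 19 = 24.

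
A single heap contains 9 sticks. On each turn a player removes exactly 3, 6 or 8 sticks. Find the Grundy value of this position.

3

Compute g(0), g(1), … for moves {3, 6, 8}:
g(0) = mex{} = 0
g(1) = mex{} = 0
g(2) = mex{} = 0
g(3) = mex{0} = 1
g(4) = mex{0} = 1
g(5) = mex{0} = 1
g(6) = mex{0,1} = 2
g(7) = mex{0,1} = 2
g(8) = mex{0,1} = 2
g(9) = mex{0,1,2} = 3
So g(9) = 3.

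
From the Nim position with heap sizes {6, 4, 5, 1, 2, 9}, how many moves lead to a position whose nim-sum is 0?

1

Compute the nim-sum pairwise:
6 XOR 4 = 2
2 XOR 5 = 7
7 XOR 1 = 6
6 XOR 2 = 4
4 XOR 9 = 13
The overall nim-sum is X = 13. A heap of size p has a winning move iff p XOR X < p (reduce it to p XOR X).
  6: 6 XOR 13 = 11 ≥ 6 — no move.
  4: 4 XOR 13 = 9 ≥ 4 — no move.
  5: 5 XOR 13 = 8 ≥ 5 — no move.
  1: 1 XOR 13 = 12 ≥ 1 — no move.
  2: 2 XOR 13 = 15 ≥ 2 — no move.
  9: 9 XOR 13 = 4 < 9 — winning move (to 4).
That gives 1 winning move.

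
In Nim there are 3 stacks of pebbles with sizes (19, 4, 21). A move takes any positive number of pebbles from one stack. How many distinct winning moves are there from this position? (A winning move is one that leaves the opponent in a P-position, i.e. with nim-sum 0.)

1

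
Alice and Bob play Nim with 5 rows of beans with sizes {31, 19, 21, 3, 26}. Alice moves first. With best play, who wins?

Bob wins

Nim-sum: 31 ^ 19 ^ 21 ^ 3 ^ 26 = 0.
The nim-sum is 0, so this is a P-position: the player to move is in a losing position under optimal play; Alice is about to move from it and so loses — Bob wins.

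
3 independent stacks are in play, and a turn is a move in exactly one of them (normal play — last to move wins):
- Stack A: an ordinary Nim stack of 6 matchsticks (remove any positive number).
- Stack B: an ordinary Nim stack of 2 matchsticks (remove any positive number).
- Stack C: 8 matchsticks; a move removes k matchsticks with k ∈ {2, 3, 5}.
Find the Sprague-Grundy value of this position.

4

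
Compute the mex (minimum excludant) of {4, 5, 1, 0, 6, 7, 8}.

2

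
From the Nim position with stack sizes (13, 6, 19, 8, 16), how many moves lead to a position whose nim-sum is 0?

Nim-sum: 13 ^ 6 ^ 19 ^ 8 ^ 16 = 0.
The nim-sum is already 0, so every move leaves a nonzero nim-sum — there are no winning moves.

0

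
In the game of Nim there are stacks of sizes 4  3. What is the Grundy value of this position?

7

Nim-sum: 4 ^ 3 = 7.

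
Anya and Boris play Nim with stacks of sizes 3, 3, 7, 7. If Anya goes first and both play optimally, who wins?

Compute the nim-sum pairwise:
3 ⊕ 3 = 0
0 ⊕ 7 = 7
7 ⊕ 7 = 0
The nim-sum is 0, so this is a P-position: the player to move is in a losing position under optimal play; Anya is about to move from it and so loses — Boris wins.

Boris wins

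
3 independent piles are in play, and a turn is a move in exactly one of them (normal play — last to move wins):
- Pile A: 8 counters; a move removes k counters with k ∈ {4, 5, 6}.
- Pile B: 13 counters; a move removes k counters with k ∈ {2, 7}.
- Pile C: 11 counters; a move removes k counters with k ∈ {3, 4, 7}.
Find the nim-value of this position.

Grundy values for pile A (subtraction set {4, 5, 6}):
k:     0  1  2  3  4  5  6  7  8
g(k):  0  0  0  0  1  1  1  1  2
So g(8) = 2.
Grundy values for pile B (subtraction set {2, 7}):
g(0) = mex{} = 0
g(1) = mex{} = 0
g(2) = mex{0} = 1
g(3) = mex{0} = 1
g(4) = mex{1} = 0
g(5) = mex{1} = 0
g(6) = mex{0} = 1
g(7) = mex{0} = 1
g(8) = mex{0,1} = 2
g(9) = mex{1} = 0
g(10) = mex{1,2} = 0
g(11) = mex{0} = 1
g(12) = mex{0} = 1
g(13) = mex{1} = 0
So g(13) = 0.
Grundy values for pile C (subtraction set {3, 4, 7}):
k:     0  1  2  3  4  5  6  7  8  9 10 11
g(k):  0  0  0  1  1  1  2  2  2  3  0  0
So g(11) = 0.
The value of a disjunctive sum is the nim-sum of the parts.
Combined value = 2 XOR 0 XOR 0 = 2.

2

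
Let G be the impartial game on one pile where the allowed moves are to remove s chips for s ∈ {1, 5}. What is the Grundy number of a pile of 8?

0

Compute g(0), g(1), … for moves {1, 5}:
k:     0  1  2  3  4  5  6  7  8
g(k):  0  1  0  1  0  1  0  1  0
So g(8) = 0.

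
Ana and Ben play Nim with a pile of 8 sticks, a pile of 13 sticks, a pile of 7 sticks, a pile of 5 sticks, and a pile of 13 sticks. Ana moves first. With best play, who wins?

Ana wins

Nim-sum: 8 ⊕ 13 ⊕ 7 ⊕ 5 ⊕ 13 = 10.
The nim-sum is 10 ≠ 0, so this is an N-position: the player to move can win; Ana has a winning move.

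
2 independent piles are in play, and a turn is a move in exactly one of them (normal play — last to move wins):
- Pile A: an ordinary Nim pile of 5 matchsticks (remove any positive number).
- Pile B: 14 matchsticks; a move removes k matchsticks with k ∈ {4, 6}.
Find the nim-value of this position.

Pile A is a plain Nim pile of size 5, so its Grundy value is 5.
Grundy values for pile B (subtraction set {4, 6}):
g(0) = mex{} = 0
g(1) = mex{} = 0
g(2) = mex{} = 0
g(3) = mex{} = 0
g(4) = mex{0} = 1
g(5) = mex{0} = 1
g(6) = mex{0} = 1
g(7) = mex{0} = 1
g(8) = mex{0,1} = 2
g(9) = mex{0,1} = 2
g(10) = mex{1} = 0
g(11) = mex{1} = 0
g(12) = mex{1,2} = 0
g(13) = mex{1,2} = 0
g(14) = mex{0,2} = 1
So g(14) = 1.
By the Sprague-Grundy theorem, the Grundy value of a sum of independent games is the XOR of the component values.
Combined value = 5 ⊕ 1 = 4.

4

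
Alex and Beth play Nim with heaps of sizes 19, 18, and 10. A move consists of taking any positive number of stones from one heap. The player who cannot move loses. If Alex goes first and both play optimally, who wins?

Alex wins

Compute the nim-sum pairwise:
19 ⊕ 18 = 1
1 ⊕ 10 = 11
The nim-sum is 11 ≠ 0, so this is an N-position: the player to move can win; Alex has a winning move.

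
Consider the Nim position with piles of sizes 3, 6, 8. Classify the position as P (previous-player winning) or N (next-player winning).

N-position

Compute the nim-sum pairwise:
3 ⊕ 6 = 5
5 ⊕ 8 = 13
The nim-sum is 13 ≠ 0, so this is an N-position: the player to move can win.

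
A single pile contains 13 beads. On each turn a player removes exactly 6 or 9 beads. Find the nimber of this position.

Grundy values for subtraction set {6, 9}:
k:     0  1  2  3  4  5  6  7  8  9 10 11 12 13
g(k):  0  0  0  0  0  0  1  1  1  1  1  1  2  2
So g(13) = 2.

2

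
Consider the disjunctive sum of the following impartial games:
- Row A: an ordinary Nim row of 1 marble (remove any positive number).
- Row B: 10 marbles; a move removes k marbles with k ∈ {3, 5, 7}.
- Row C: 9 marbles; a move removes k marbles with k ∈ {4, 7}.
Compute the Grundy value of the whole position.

3

Row A is a plain Nim row of size 1, so its Grundy value is 1.
Build the Grundy sequence for row B with g(k) = mex{g(k−s) : s ∈ {3, 5, 7}, s ≤ k}:
g(0) = mex{} = 0
g(1) = mex{} = 0
g(2) = mex{} = 0
g(3) = mex{0} = 1
g(4) = mex{0} = 1
g(5) = mex{0} = 1
g(6) = mex{0,1} = 2
g(7) = mex{0,1} = 2
g(8) = mex{0,1} = 2
g(9) = mex{0,1,2} = 3
g(10) = mex{1,2} = 0
So g(10) = 0.
For row C, compute g(0), g(1), … with moves {4, 7}:
k:     0  1  2  3  4  5  6  7  8  9
g(k):  0  0  0  0  1  1  1  1  2  2
So g(9) = 2.
By the Sprague-Grundy theorem, the Grundy value of a sum of independent games is the XOR of the component values.
Combined value = 1 XOR 0 XOR 2 = 3.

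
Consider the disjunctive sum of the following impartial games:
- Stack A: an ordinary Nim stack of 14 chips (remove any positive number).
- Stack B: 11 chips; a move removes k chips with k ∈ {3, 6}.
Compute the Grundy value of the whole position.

14

Stack A is a plain Nim stack of size 14, so its Grundy value is 14.
For stack B, compute g(0), g(1), … with moves {3, 6}:
g(0) = mex{} = 0
g(1) = mex{} = 0
g(2) = mex{} = 0
g(3) = mex{0} = 1
g(4) = mex{0} = 1
g(5) = mex{0} = 1
g(6) = mex{0,1} = 2
g(7) = mex{0,1} = 2
g(8) = mex{0,1} = 2
g(9) = mex{1,2} = 0
g(10) = mex{1,2} = 0
g(11) = mex{1,2} = 0
So g(11) = 0.
The value of a disjunctive sum is the nim-sum of the parts.
Combined value = 14 ⊕ 0 = 14.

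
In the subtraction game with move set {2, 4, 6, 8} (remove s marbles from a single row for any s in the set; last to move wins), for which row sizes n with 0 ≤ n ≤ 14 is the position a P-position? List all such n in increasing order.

0, 1, 10, 11

Compute g(0), g(1), … for moves {2, 4, 6, 8}:
k:     0  1  2  3  4  5  6  7  8  9 10 11 12 13 14
g(k):  0  0  1  1  2  2  3  3  4  4  0  0  1  1  2
The P-positions (g = 0) in 0..14 are 0, 1, 10, 11.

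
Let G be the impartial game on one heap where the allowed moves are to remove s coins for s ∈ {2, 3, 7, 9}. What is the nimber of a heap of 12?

3

Build the Grundy sequence with g(k) = mex{g(k−s) : s ∈ {2, 3, 7, 9}, s ≤ k}:
k:     0  1  2  3  4  5  6  7  8  9 10 11 12
g(k):  0  0  1  1  2  0  0  1  1  2  2  0  3
So g(12) = 3.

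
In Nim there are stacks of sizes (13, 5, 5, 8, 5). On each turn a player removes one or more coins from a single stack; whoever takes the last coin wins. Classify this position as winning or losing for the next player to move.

Losing position

In binary:
  1101  (13)
  0101  (5)
  0101  (5)
  1000  (8)
  0101  (5)
  ----
  0000  (0)
The nim-sum is 0, so this is a P-position: the player to move is in a losing position under optimal play.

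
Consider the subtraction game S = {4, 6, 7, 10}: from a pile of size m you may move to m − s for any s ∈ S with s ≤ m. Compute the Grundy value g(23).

2

Build the Grundy sequence with g(k) = mex{g(k−s) : s ∈ {4, 6, 7, 10}, s ≤ k}:
k:     0  1  2  3  4  5  6  7  8  9 10 11 12 13 14 15 16 17 18 19 20 21 22 23
g(k):  0  0  0  0  1  1  1  1  2  2  2  2  3  3  0  0  0  0  1  1  1  1  2  2
So g(23) = 2.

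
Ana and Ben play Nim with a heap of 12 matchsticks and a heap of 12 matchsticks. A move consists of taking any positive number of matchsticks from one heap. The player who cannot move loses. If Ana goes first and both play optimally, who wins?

Write each in binary and XOR column by column:
  1100  (12)
  1100  (12)
  ----
  0000  (0)
The nim-sum is 0, so this is a P-position: the player to move is in a losing position under optimal play; Ana is about to move from it and so loses — Ben wins.

Ben wins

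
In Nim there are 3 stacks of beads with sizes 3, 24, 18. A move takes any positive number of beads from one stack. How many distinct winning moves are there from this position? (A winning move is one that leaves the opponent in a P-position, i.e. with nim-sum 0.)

1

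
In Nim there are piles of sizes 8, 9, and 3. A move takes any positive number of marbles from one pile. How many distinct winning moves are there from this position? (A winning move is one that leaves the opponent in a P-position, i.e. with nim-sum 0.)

Nim-sum: 8 XOR 9 XOR 3 = 2.
The overall nim-sum is X = 2. A pile of size p has a winning move iff p XOR X < p (reduce it to p XOR X).
  8: 8 XOR 2 = 10 ≥ 8 — no move.
  9: 9 XOR 2 = 11 ≥ 9 — no move.
  3: 3 XOR 2 = 1 < 3 — winning move (to 1).
That gives 1 winning move.

1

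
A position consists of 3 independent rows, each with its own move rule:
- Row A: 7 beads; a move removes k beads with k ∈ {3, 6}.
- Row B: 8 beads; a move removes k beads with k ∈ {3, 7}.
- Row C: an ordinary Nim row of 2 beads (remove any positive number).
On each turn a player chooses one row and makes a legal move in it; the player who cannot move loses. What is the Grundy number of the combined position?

2

Build the Grundy sequence for row A with g(k) = mex{g(k−s) : s ∈ {3, 6}, s ≤ k}:
k:     0  1  2  3  4  5  6  7
g(k):  0  0  0  1  1  1  2  2
So g(7) = 2.
Build the Grundy sequence for row B with g(k) = mex{g(k−s) : s ∈ {3, 7}, s ≤ k}:
g(0) = mex{} = 0
g(1) = mex{} = 0
g(2) = mex{} = 0
g(3) = mex{0} = 1
g(4) = mex{0} = 1
g(5) = mex{0} = 1
g(6) = mex{1} = 0
g(7) = mex{0,1} = 2
g(8) = mex{0,1} = 2
So g(8) = 2.
Row C is a plain Nim row of size 2, so its Grundy value is 2.
The value of a disjunctive sum is the nim-sum of the parts.
Combined value = 2 XOR 2 XOR 2 = 2.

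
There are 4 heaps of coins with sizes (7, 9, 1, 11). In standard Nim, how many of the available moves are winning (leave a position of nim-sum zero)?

Compute the nim-sum pairwise:
7 XOR 9 = 14
14 XOR 1 = 15
15 XOR 11 = 4
The overall nim-sum is X = 4. A heap of size p has a winning move iff p XOR X < p (reduce it to p XOR X).
  7: 7 XOR 4 = 3 < 7 — winning move (to 3).
  9: 9 XOR 4 = 13 ≥ 9 — no move.
  1: 1 XOR 4 = 5 ≥ 1 — no move.
  11: 11 XOR 4 = 15 ≥ 11 — no move.
That gives 1 winning move.

1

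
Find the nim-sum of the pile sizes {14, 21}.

Compute the nim-sum pairwise:
14 ^ 21 = 27

27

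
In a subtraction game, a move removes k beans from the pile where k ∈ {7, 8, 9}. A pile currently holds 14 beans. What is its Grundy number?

2

Grundy values for subtraction set {7, 8, 9}:
k:     0  1  2  3  4  5  6  7  8  9 10 11 12 13 14
g(k):  0  0  0  0  0  0  0  1  1  1  1  1  1  1  2
So g(14) = 2.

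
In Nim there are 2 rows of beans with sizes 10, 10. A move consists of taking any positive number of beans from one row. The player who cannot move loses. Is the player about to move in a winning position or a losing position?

Nim-sum: 10 ⊕ 10 = 0.
The nim-sum is 0, so this is a P-position: the player to move is in a losing position under optimal play.

Losing position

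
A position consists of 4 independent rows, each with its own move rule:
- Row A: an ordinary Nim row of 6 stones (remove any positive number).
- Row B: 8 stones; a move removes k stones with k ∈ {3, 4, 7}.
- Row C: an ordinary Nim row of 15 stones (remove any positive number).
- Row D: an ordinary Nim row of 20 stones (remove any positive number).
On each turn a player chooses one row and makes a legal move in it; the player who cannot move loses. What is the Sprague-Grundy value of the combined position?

31

Row A is a plain Nim row of size 6, so its Grundy value is 6.
Grundy values for row B (subtraction set {3, 4, 7}):
k:     0  1  2  3  4  5  6  7  8
g(k):  0  0  0  1  1  1  2  2  2
So g(8) = 2.
Row C is a plain Nim row of size 15, so its Grundy value is 15.
Row D is a plain Nim row of size 20, so its Grundy value is 20.
By the Sprague-Grundy theorem, the Grundy value of a sum of independent games is the XOR of the component values.
Combined value = 6 ⊕ 2 ⊕ 15 ⊕ 20 = 31.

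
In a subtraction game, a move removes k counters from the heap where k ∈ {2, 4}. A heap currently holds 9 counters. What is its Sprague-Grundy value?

1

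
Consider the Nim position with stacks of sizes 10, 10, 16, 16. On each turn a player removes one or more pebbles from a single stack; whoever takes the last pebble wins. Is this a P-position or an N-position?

Write each in binary and XOR column by column:
  01010  (10)
  01010  (10)
  10000  (16)
  10000  (16)
  -----
  00000  (0)
The nim-sum is 0, so this is a P-position: the player to move is in a losing position under optimal play.

P-position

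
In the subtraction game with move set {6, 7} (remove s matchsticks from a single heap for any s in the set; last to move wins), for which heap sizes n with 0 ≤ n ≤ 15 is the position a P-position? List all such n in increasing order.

0, 1, 2, 3, 4, 5, 13, 14, 15

Grundy values for subtraction set {6, 7}:
k:     0  1  2  3  4  5  6  7  8  9 10 11 12 13 14 15
g(k):  0  0  0  0  0  0  1  1  1  1  1  1  2  0  0  0
The P-positions (g = 0) in 0..15 are 0, 1, 2, 3, 4, 5, 13, 14, 15.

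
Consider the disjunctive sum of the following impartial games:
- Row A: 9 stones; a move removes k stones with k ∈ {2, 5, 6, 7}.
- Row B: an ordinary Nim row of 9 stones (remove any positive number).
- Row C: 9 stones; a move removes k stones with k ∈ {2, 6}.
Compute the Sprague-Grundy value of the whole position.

11

For row A, compute g(0), g(1), … with moves {2, 5, 6, 7}:
g(0) = mex{} = 0
g(1) = mex{} = 0
g(2) = mex{0} = 1
g(3) = mex{0} = 1
g(4) = mex{1} = 0
g(5) = mex{0,1} = 2
g(6) = mex{0} = 1
g(7) = mex{0,1,2} = 3
g(8) = mex{0,1} = 2
g(9) = mex{0,1,3} = 2
So g(9) = 2.
Row B is a plain Nim row of size 9, so its Grundy value is 9.
Build the Grundy sequence for row C with g(k) = mex{g(k−s) : s ∈ {2, 6}, s ≤ k}:
k:     0  1  2  3  4  5  6  7  8  9
g(k):  0  0  1  1  0  0  1  1  0  0
So g(9) = 0.
By the Sprague-Grundy theorem, the Grundy value of a sum of independent games is the XOR of the component values.
Combined value = 2 XOR 9 XOR 0 = 11.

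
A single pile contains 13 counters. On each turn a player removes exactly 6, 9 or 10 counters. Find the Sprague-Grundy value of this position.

2

Compute g(0), g(1), … for moves {6, 9, 10}:
g(0) = mex{} = 0
g(1) = mex{} = 0
g(2) = mex{} = 0
g(3) = mex{} = 0
g(4) = mex{} = 0
g(5) = mex{} = 0
g(6) = mex{0} = 1
g(7) = mex{0} = 1
g(8) = mex{0} = 1
g(9) = mex{0} = 1
g(10) = mex{0} = 1
g(11) = mex{0} = 1
g(12) = mex{0,1} = 2
g(13) = mex{0,1} = 2
So g(13) = 2.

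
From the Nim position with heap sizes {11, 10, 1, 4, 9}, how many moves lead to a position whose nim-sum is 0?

Write each in binary and XOR column by column:
  1011  (11)
  1010  (10)
  0001  (1)
  0100  (4)
  1001  (9)
  ----
  1101  (13)
The overall nim-sum is X = 13. A heap of size p has a winning move iff p XOR X < p (reduce it to p XOR X).
  11: 11 XOR 13 = 6 < 11 — winning move (to 6).
  10: 10 XOR 13 = 7 < 10 — winning move (to 7).
  1: 1 XOR 13 = 12 ≥ 1 — no move.
  4: 4 XOR 13 = 9 ≥ 4 — no move.
  9: 9 XOR 13 = 4 < 9 — winning move (to 4).
That gives 3 winning moves.

3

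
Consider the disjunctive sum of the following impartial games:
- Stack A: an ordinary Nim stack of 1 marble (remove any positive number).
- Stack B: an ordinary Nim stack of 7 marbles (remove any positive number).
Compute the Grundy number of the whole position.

Stack A is a plain Nim stack of size 1, so its Grundy value is 1.
Stack B is a plain Nim stack of size 7, so its Grundy value is 7.
By the Sprague-Grundy theorem, the Grundy value of a sum of independent games is the XOR of the component values.
Combined value = 1 ⊕ 7 = 6.

6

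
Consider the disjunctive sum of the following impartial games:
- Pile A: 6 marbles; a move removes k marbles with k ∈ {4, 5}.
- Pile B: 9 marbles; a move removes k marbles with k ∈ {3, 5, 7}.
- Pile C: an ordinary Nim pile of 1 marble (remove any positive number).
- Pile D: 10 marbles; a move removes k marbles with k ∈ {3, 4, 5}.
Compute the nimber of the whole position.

3

For pile A, compute g(0), g(1), … with moves {4, 5}:
g(0) = mex{} = 0
g(1) = mex{} = 0
g(2) = mex{} = 0
g(3) = mex{} = 0
g(4) = mex{0} = 1
g(5) = mex{0} = 1
g(6) = mex{0} = 1
So g(6) = 1.
For pile B, compute g(0), g(1), … with moves {3, 5, 7}:
k:     0  1  2  3  4  5  6  7  8  9
g(k):  0  0  0  1  1  1  2  2  2  3
So g(9) = 3.
Pile C is a plain Nim pile of size 1, so its Grundy value is 1.
Build the Grundy sequence for pile D with g(k) = mex{g(k−s) : s ∈ {3, 4, 5}, s ≤ k}:
g(0) = mex{} = 0
g(1) = mex{} = 0
g(2) = mex{} = 0
g(3) = mex{0} = 1
g(4) = mex{0} = 1
g(5) = mex{0} = 1
g(6) = mex{0,1} = 2
g(7) = mex{0,1} = 2
g(8) = mex{1} = 0
g(9) = mex{1,2} = 0
g(10) = mex{1,2} = 0
So g(10) = 0.
By the Sprague-Grundy theorem, the Grundy value of a sum of independent games is the XOR of the component values.
Combined value = 1 ⊕ 3 ⊕ 1 ⊕ 0 = 3.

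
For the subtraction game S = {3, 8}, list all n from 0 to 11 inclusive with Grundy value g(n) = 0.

Compute g(0), g(1), … for moves {3, 8}:
k:     0  1  2  3  4  5  6  7  8  9 10 11
g(k):  0  0  0  1  1  1  0  0  2  1  1  0
The P-positions (g = 0) in 0..11 are 0, 1, 2, 6, 7, 11.

0, 1, 2, 6, 7, 11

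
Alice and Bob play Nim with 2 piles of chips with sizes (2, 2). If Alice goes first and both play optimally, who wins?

Nim-sum: 2 ^ 2 = 0.
The nim-sum is 0, so this is a P-position: the player to move is in a losing position under optimal play; Alice is about to move from it and so loses — Bob wins.

Bob wins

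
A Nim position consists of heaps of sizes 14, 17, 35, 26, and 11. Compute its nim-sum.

Compute the nim-sum pairwise:
14 ⊕ 17 = 31
31 ⊕ 35 = 60
60 ⊕ 26 = 38
38 ⊕ 11 = 45

45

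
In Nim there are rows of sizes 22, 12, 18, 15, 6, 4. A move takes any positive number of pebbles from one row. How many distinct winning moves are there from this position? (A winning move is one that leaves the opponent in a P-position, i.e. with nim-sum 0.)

In binary:
  10110  (22)
  01100  (12)
  10010  (18)
  01111  (15)
  00110  (6)
  00100  (4)
  -----
  00101  (5)
The overall nim-sum is X = 5. A row of size p has a winning move iff p XOR X < p (reduce it to p XOR X).
  22: 22 XOR 5 = 19 < 22 — winning move (to 19).
  12: 12 XOR 5 = 9 < 12 — winning move (to 9).
  18: 18 XOR 5 = 23 ≥ 18 — no move.
  15: 15 XOR 5 = 10 < 15 — winning move (to 10).
  6: 6 XOR 5 = 3 < 6 — winning move (to 3).
  4: 4 XOR 5 = 1 < 4 — winning move (to 1).
That gives 5 winning moves.

5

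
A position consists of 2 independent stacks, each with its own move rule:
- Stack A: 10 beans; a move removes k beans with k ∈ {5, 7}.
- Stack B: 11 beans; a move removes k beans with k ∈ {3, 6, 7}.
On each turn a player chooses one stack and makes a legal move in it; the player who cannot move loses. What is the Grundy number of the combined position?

Grundy values for stack A (subtraction set {5, 7}):
k:     0  1  2  3  4  5  6  7  8  9 10
g(k):  0  0  0  0  0  1  1  1  1  1  2
So g(10) = 2.
Grundy values for stack B (subtraction set {3, 6, 7}):
k:     0  1  2  3  4  5  6  7  8  9 10 11
g(k):  0  0  0  1  1  1  2  2  2  3  0  0
So g(11) = 0.
By the Sprague-Grundy theorem, the Grundy value of a sum of independent games is the XOR of the component values.
Combined value = 2 ⊕ 0 = 2.

2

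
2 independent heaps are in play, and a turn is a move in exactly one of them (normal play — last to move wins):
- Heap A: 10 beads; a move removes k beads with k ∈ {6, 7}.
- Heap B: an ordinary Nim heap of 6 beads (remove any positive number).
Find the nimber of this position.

7

For heap A, compute g(0), g(1), … with moves {6, 7}:
g(0) = mex{} = 0
g(1) = mex{} = 0
g(2) = mex{} = 0
g(3) = mex{} = 0
g(4) = mex{} = 0
g(5) = mex{} = 0
g(6) = mex{0} = 1
g(7) = mex{0} = 1
g(8) = mex{0} = 1
g(9) = mex{0} = 1
g(10) = mex{0} = 1
So g(10) = 1.
Heap B is a plain Nim heap of size 6, so its Grundy value is 6.
By the Sprague-Grundy theorem, the Grundy value of a sum of independent games is the XOR of the component values.
Combined value = 1 ⊕ 6 = 7.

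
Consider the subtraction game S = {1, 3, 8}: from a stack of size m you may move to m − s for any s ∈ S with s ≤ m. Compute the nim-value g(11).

0

Build the Grundy sequence with g(k) = mex{g(k−s) : s ∈ {1, 3, 8}, s ≤ k}:
k:     0  1  2  3  4  5  6  7  8  9 10 11
g(k):  0  1  0  1  0  1  0  1  2  3  2  0
So g(11) = 0.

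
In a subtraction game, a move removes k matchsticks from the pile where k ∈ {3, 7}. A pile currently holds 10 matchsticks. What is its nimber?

0

Grundy values for subtraction set {3, 7}:
g(0) = mex{} = 0
g(1) = mex{} = 0
g(2) = mex{} = 0
g(3) = mex{0} = 1
g(4) = mex{0} = 1
g(5) = mex{0} = 1
g(6) = mex{1} = 0
g(7) = mex{0,1} = 2
g(8) = mex{0,1} = 2
g(9) = mex{0} = 1
g(10) = mex{1,2} = 0
So g(10) = 0.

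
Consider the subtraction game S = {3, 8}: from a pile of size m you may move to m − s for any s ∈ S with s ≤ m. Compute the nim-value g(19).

2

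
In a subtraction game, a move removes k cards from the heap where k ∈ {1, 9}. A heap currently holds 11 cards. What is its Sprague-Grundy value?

Build the Grundy sequence with g(k) = mex{g(k−s) : s ∈ {1, 9}, s ≤ k}:
k:     0  1  2  3  4  5  6  7  8  9 10 11
g(k):  0  1  0  1  0  1  0  1  0  1  0  1
So g(11) = 1.

1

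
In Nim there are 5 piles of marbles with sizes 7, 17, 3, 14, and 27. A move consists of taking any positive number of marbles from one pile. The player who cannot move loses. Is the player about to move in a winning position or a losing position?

Losing position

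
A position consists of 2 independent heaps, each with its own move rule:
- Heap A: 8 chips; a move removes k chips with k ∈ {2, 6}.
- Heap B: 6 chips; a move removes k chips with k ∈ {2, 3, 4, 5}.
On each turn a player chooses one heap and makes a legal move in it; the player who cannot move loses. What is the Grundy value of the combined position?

For heap A, compute g(0), g(1), … with moves {2, 6}:
k:     0  1  2  3  4  5  6  7  8
g(k):  0  0  1  1  0  0  1  1  0
So g(8) = 0.
Build the Grundy sequence for heap B with g(k) = mex{g(k−s) : s ∈ {2, 3, 4, 5}, s ≤ k}:
k:     0  1  2  3  4  5  6
g(k):  0  0  1  1  2  2  3
So g(6) = 3.
The value of a disjunctive sum is the nim-sum of the parts.
Combined value = 0 XOR 3 = 3.

3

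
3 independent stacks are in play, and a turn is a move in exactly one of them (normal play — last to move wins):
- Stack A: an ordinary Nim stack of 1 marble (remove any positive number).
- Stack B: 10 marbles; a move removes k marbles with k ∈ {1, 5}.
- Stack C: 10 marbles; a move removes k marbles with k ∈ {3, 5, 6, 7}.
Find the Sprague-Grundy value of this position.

1

Stack A is a plain Nim stack of size 1, so its Grundy value is 1.
For stack B, compute g(0), g(1), … with moves {1, 5}:
g(0) = mex{} = 0
g(1) = mex{0} = 1
g(2) = mex{1} = 0
g(3) = mex{0} = 1
g(4) = mex{1} = 0
g(5) = mex{0} = 1
g(6) = mex{1} = 0
g(7) = mex{0} = 1
g(8) = mex{1} = 0
g(9) = mex{0} = 1
g(10) = mex{1} = 0
So g(10) = 0.
For stack C, compute g(0), g(1), … with moves {3, 5, 6, 7}:
k:     0  1  2  3  4  5  6  7  8  9 10
g(k):  0  0  0  1  1  1  2  2  2  3  0
So g(10) = 0.
The value of a disjunctive sum is the nim-sum of the parts.
Combined value = 1 ⊕ 0 ⊕ 0 = 1.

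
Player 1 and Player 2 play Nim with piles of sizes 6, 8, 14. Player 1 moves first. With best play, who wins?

Player 2 wins

Nim-sum: 6 ⊕ 8 ⊕ 14 = 0.
The nim-sum is 0, so this is a P-position: the player to move is in a losing position under optimal play; Player 1 is about to move from it and so loses — Player 2 wins.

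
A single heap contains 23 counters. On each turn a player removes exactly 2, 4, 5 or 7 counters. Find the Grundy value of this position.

2

Build the Grundy sequence with g(k) = mex{g(k−s) : s ∈ {2, 4, 5, 7}, s ≤ k}:
k:     0  1  2  3  4  5  6  7  8  9 10 11 12 13 14 15 16 17 18 19 20 21 22 23
g(k):  0  0  1  1  2  2  3  3  4  0  0  1  1  2  2  3  3  4  0  0  1  1  2  2
So g(23) = 2.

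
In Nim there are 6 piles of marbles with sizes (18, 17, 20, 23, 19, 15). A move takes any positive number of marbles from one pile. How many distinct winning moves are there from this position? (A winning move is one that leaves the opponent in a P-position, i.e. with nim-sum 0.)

5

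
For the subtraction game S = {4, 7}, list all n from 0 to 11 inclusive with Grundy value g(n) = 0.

0, 1, 2, 3, 11

Build the Grundy sequence with g(k) = mex{g(k−s) : s ∈ {4, 7}, s ≤ k}:
g(0) = mex{} = 0
g(1) = mex{} = 0
g(2) = mex{} = 0
g(3) = mex{} = 0
g(4) = mex{0} = 1
g(5) = mex{0} = 1
g(6) = mex{0} = 1
g(7) = mex{0} = 1
g(8) = mex{0,1} = 2
g(9) = mex{0,1} = 2
g(10) = mex{0,1} = 2
g(11) = mex{1} = 0
The P-positions (g = 0) in 0..11 are 0, 1, 2, 3, 11.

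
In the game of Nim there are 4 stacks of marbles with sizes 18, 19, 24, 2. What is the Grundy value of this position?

27

In binary:
  10010  (18)
  10011  (19)
  11000  (24)
  00010  (2)
  -----
  11011  (27)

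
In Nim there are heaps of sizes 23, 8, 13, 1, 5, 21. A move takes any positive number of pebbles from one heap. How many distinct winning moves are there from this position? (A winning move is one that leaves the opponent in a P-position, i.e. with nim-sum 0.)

Compute the nim-sum pairwise:
23 ⊕ 8 = 31
31 ⊕ 13 = 18
18 ⊕ 1 = 19
19 ⊕ 5 = 22
22 ⊕ 21 = 3
The overall nim-sum is X = 3. A heap of size p has a winning move iff p XOR X < p (reduce it to p XOR X).
  23: 23 XOR 3 = 20 < 23 — winning move (to 20).
  8: 8 XOR 3 = 11 ≥ 8 — no move.
  13: 13 XOR 3 = 14 ≥ 13 — no move.
  1: 1 XOR 3 = 2 ≥ 1 — no move.
  5: 5 XOR 3 = 6 ≥ 5 — no move.
  21: 21 XOR 3 = 22 ≥ 21 — no move.
That gives 1 winning move.

1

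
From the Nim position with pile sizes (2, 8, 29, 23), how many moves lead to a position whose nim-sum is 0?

0

In binary:
  00010  (2)
  01000  (8)
  11101  (29)
  10111  (23)
  -----
  00000  (0)
The nim-sum is already 0, so every move leaves a nonzero nim-sum — there are no winning moves.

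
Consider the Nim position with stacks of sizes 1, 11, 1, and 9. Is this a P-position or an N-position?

N-position

In binary:
  0001  (1)
  1011  (11)
  0001  (1)
  1001  (9)
  ----
  0010  (2)
The nim-sum is 2 ≠ 0, so this is an N-position: the player to move can win.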